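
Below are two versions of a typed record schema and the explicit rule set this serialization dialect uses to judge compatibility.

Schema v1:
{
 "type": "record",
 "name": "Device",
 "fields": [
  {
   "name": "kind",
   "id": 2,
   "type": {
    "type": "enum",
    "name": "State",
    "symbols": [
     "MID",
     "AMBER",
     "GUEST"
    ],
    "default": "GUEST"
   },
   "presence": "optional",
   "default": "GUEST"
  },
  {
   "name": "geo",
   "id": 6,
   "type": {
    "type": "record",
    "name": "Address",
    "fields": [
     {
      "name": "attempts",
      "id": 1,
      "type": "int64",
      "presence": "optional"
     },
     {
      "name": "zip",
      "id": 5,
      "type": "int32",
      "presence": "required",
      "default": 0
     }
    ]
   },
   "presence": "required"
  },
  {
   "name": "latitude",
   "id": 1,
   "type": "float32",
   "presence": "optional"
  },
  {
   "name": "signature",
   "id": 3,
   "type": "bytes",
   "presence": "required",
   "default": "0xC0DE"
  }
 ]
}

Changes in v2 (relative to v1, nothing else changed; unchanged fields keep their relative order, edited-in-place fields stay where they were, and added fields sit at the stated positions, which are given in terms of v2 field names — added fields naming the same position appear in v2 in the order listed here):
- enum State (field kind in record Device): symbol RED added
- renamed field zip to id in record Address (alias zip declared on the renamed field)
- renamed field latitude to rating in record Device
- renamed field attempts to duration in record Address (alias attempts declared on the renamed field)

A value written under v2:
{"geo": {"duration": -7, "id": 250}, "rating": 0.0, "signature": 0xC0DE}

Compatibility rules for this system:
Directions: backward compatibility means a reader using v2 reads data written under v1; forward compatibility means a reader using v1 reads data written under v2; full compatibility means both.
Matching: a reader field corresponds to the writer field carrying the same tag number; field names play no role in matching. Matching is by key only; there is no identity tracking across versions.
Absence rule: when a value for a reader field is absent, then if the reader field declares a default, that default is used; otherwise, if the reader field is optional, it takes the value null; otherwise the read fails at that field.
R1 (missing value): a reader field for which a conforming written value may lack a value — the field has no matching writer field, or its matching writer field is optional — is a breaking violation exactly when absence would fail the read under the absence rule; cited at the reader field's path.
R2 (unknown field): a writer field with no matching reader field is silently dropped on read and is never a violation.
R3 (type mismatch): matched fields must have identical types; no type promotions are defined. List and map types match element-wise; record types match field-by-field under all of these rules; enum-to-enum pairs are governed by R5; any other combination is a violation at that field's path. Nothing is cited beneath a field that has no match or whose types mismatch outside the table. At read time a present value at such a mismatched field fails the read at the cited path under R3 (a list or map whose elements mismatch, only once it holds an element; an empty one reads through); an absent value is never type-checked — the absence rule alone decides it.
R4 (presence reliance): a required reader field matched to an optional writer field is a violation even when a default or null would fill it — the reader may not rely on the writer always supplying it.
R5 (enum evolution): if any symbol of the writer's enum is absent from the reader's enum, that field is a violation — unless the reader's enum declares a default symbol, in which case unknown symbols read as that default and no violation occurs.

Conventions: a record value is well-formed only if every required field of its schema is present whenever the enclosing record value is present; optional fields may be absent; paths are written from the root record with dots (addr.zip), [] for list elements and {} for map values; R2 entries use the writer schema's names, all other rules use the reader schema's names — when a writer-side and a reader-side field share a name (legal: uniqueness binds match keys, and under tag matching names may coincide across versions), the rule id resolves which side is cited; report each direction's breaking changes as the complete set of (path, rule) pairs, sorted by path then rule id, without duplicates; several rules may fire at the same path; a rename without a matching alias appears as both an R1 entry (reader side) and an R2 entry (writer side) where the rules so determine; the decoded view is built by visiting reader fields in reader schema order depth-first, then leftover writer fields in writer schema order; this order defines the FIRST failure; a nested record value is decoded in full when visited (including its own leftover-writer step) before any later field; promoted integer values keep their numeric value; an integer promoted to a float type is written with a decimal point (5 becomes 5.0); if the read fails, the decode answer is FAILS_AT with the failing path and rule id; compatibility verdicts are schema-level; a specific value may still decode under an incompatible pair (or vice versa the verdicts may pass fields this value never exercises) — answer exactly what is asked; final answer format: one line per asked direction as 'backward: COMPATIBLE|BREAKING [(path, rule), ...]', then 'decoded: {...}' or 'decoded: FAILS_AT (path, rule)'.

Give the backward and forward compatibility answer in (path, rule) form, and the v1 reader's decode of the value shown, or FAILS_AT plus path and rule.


backward: COMPATIBLE []; forward: COMPATIBLE []; decoded: {"kind": "GUEST", "geo": {"attempts": -7, "zip": 250}, "latitude": 0.0, "signature": 0xC0DE}

arrows below run writer -> reader for Device
backward analysis of Device with v2 as reader and v1 as writer:
  writer optional, State -> State: reader kind maps from writer kind
  writer required, Address -> Address: reader geo maps from writer geo
  writer optional, float32 -> float32: reader rating maps from writer latitude
  writer required, bytes -> bytes: reader signature maps from writer signature
  writer optional, int64 -> int64: reader geo.duration maps from writer geo.attempts
  writer required, int32 -> int32: reader geo.id maps from writer geo.zip
  => backward: COMPATIBLE
forward analysis of Device with v1 as reader and v2 as writer:
  writer optional, State -> State: reader kind maps from writer kind
  writer required, Address -> Address: reader geo maps from writer geo
  writer optional, float32 -> float32: reader latitude maps from writer rating
  writer required, bytes -> bytes: reader signature maps from writer signature
  writer optional, int64 -> int64: reader geo.attempts maps from writer geo.duration
  writer required, int32 -> int32: reader geo.zip maps from writer geo.id
  => forward: COMPATIBLE
migrating the Device value to v1:
  kind := "GUEST" (no value, default fills)
  geo.attempts := -7 (from writer duration)
  geo.zip := 250 (from writer id)
  latitude := 0.0 (from writer rating)
  signature := 0xC0DE
  => decoded: {"kind": "GUEST", "geo": {"attempts": -7, "zip": 250}, "latitude": 0.0, "signature": 0xC0DE}


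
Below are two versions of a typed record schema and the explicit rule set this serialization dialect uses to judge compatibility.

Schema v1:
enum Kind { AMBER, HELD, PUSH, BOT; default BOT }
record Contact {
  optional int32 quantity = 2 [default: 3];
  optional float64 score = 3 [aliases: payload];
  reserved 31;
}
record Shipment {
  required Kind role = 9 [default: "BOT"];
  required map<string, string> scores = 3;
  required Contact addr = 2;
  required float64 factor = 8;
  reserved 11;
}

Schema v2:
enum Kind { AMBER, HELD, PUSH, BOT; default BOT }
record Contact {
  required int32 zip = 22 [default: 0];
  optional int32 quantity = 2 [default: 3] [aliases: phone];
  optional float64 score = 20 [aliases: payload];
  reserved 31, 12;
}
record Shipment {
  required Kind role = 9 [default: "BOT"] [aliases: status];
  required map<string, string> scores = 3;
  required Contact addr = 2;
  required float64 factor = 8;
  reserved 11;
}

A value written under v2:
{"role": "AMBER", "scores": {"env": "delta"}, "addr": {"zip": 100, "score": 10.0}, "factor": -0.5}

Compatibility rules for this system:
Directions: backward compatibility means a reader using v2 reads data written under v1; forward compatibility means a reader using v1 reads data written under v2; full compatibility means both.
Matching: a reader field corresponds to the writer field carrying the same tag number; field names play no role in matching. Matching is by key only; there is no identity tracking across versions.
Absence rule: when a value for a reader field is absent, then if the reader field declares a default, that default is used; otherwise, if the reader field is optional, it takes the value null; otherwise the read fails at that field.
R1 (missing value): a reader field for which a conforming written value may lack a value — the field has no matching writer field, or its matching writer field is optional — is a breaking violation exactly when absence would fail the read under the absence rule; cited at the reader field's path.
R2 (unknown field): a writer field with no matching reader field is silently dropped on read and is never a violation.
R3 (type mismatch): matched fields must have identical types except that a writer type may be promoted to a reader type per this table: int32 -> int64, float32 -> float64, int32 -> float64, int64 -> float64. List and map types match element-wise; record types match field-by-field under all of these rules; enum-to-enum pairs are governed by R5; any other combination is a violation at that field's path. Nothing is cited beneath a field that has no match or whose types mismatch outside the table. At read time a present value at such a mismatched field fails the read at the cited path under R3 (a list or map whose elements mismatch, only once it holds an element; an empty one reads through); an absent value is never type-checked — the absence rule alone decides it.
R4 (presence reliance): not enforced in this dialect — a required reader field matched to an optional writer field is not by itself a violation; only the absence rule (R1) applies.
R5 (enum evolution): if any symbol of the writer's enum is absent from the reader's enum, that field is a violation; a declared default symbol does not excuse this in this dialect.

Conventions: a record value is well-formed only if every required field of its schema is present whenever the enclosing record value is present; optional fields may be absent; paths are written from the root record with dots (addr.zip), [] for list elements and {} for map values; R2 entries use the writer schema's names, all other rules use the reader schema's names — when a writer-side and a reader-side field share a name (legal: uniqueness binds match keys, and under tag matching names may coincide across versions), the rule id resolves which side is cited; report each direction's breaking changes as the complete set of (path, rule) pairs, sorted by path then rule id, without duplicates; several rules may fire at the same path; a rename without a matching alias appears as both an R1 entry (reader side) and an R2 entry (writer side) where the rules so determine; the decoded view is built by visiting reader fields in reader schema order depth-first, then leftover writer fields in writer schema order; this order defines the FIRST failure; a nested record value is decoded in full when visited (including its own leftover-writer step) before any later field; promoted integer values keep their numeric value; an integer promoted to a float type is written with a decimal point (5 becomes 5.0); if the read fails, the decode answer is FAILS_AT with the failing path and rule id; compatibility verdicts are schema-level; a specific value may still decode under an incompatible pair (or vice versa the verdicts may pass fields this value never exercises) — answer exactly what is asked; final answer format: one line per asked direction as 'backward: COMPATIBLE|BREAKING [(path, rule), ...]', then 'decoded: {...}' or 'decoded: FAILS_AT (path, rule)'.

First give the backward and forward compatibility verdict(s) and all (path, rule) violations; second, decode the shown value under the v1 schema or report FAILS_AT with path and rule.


each type pair in Shipment: writer, then reader
backward analysis of Shipment with v2 as reader and v1 as writer:
  writer required, Kind -> Kind: reader role maps from writer role
  writer required, map<string, string> -> map<string, string>: reader scores maps from writer scores
  writer required, Contact -> Contact: reader addr maps from writer addr
  writer required, float64 -> float64: reader factor maps from writer factor
  addr.zip: no writer-side match
  writer optional, int32 -> int32: reader addr.quantity maps from writer addr.quantity
  addr.score: no writer-side match
  writer addr.score: unknown to reader
  => backward verdict for Shipment: COMPATIBLE, no violations
forward analysis of Shipment with v1 as reader and v2 as writer:
  writer required, Kind -> Kind: reader role maps from writer role
  writer required, map<string, string> -> map<string, string>: reader scores maps from writer scores
  writer required, Contact -> Contact: reader addr maps from writer addr
  writer required, float64 -> float64: reader factor maps from writer factor
  writer optional, int32 -> int32: reader addr.quantity maps from writer addr.quantity
  addr.score: no writer-side match
  writer addr.zip: unknown to reader
  writer addr.score: unknown to reader
  => forward verdict for Shipment: COMPATIBLE, no violations
migrating the Shipment value to v1:
  role := "AMBER"
  scores := {"env": "delta"}
  addr.quantity := 3 (no value, default fills)
  addr.score := null (not supplied -> null)
  writer addr.zip: unmatched, discarded
  writer addr.score: unmatched, discarded
  factor := -0.5
  => decoded: {"role": "AMBER", "scores": {"env": "delta"}, "addr": {"quantity": 3, "score": null}, "factor": -0.5}

backward: COMPATIBLE []; forward: COMPATIBLE []; decoded: {"role": "AMBER", "scores": {"env": "delta"}, "addr": {"quantity": 3, "score": null}, "factor": -0.5}


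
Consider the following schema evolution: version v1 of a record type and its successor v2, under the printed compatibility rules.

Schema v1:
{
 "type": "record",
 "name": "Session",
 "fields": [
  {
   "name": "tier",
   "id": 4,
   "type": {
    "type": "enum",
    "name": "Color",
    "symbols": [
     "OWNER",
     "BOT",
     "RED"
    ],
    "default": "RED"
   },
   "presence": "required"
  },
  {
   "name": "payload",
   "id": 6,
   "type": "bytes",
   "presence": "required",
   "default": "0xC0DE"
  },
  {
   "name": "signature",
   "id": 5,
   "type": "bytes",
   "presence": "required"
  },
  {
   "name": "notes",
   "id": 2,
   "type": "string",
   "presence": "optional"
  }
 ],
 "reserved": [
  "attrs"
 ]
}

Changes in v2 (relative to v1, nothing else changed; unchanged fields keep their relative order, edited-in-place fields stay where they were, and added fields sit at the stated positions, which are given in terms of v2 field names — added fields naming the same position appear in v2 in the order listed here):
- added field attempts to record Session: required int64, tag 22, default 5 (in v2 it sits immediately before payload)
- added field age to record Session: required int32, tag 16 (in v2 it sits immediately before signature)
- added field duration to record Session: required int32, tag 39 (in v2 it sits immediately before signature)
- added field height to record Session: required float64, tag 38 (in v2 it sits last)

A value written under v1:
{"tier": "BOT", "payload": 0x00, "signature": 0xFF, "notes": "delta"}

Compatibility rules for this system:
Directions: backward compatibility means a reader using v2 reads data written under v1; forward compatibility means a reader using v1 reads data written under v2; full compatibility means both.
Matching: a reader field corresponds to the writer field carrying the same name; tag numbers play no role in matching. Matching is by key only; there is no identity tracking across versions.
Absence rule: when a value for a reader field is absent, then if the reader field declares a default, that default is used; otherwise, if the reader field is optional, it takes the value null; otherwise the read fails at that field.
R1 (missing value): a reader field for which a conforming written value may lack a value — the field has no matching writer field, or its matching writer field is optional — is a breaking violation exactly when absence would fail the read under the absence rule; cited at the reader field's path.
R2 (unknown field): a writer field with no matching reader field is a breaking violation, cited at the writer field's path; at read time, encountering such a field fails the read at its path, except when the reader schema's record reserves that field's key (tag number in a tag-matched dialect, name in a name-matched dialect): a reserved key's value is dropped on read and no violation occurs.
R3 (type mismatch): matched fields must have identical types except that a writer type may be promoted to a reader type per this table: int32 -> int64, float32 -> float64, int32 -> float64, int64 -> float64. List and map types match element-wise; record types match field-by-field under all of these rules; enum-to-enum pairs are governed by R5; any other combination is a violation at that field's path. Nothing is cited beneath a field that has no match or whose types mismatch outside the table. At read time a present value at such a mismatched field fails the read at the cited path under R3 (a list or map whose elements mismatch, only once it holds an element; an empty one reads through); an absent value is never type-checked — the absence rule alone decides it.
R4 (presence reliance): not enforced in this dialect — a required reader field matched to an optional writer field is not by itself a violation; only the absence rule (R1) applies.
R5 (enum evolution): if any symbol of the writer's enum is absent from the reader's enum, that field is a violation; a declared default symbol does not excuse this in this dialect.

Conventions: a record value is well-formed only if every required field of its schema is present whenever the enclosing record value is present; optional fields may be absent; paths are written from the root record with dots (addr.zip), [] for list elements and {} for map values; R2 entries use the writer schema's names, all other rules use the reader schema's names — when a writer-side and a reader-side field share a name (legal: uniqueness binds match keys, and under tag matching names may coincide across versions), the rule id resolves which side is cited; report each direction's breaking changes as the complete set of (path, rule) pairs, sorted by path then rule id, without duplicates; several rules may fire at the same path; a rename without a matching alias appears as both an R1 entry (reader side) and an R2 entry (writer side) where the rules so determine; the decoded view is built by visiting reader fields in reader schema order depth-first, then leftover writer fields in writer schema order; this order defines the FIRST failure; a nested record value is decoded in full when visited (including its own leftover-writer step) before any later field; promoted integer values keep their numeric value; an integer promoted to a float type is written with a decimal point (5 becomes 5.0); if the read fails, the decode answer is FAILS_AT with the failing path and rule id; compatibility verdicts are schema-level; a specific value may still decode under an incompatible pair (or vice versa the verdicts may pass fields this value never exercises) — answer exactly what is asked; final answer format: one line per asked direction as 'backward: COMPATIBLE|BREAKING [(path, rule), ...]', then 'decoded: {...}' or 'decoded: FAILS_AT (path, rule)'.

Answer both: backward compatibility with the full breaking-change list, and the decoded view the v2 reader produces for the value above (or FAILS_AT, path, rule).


backward: BREAKING [(age, R1), (duration, R1), (height, R1)]; decoded: FAILS_AT (age, R1)

the writer's type comes first in each Session pair
checking backward for Session: reader v2 against writer v1:
  Color -> Color, writer required: tier aligns to tier
  attempts has no writer counterpart
  bytes -> bytes, writer required: payload aligns to payload
  age has no writer counterpart
  duration has no writer counterpart
  bytes -> bytes, writer required: signature aligns to signature
  string -> string, writer optional: notes aligns to notes
  height has no writer counterpart
  breaking: (age, R1)
  breaking: (duration, R1)
  breaking: (height, R1)
  => backward: BREAKING (3)
decode (reader v2):
  tier := "BOT"
  attempts := 5 (missing; default applied)
  payload := 0x00
  read fails at age under R1 (no fill)
  => FAILS_AT (age, R1)
diffs on Session not affecting the asked answer:
  added field attempts to record Session: required int64, tag 22, default 5 (in v2 it sits immediately before payload) -> matters only for Session's forward compatibility — outside the asked direction


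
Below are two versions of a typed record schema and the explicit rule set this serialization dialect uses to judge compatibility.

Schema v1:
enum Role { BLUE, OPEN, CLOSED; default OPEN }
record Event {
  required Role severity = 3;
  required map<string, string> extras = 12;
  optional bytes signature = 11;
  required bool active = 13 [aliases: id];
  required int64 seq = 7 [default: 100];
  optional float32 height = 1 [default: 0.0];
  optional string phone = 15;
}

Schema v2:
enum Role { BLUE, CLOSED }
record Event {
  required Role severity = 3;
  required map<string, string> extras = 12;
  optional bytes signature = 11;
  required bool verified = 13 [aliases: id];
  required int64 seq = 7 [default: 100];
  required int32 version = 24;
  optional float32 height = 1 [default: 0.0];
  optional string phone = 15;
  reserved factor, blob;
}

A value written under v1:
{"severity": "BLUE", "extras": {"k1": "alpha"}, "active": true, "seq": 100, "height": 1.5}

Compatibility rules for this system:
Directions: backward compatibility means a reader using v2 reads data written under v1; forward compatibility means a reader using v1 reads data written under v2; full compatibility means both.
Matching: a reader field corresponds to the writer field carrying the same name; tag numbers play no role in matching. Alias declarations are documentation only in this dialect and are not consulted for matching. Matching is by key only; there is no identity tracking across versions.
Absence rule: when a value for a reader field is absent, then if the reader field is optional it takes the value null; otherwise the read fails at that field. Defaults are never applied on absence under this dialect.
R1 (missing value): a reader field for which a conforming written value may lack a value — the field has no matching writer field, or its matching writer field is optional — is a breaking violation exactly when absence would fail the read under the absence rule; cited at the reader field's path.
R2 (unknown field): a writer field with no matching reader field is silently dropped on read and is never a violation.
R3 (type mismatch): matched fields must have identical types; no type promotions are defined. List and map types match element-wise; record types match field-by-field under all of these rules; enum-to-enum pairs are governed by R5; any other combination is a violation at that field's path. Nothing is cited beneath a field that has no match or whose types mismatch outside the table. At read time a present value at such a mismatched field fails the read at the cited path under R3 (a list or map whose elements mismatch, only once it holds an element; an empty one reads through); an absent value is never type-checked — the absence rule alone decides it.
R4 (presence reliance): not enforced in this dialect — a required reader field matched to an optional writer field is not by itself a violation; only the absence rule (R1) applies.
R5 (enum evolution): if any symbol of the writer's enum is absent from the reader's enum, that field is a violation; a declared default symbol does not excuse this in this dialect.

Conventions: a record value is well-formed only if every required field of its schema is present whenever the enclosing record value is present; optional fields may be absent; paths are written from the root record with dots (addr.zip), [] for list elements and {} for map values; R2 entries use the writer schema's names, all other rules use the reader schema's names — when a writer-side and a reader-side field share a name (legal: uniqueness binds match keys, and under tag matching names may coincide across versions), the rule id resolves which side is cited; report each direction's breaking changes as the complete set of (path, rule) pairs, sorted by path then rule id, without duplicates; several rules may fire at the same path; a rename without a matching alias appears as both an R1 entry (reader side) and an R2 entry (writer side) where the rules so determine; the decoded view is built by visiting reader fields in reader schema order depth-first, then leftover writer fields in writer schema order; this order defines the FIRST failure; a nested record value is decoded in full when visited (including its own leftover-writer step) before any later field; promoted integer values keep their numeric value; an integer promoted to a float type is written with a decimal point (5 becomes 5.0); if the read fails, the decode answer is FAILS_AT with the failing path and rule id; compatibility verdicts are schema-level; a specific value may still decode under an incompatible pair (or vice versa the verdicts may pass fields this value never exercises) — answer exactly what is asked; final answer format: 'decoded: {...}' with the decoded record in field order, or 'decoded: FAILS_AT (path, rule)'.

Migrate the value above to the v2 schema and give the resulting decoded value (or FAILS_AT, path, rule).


arrows below run writer -> reader for Event
decode walk for Event under reader schema v2:
  severity := "BLUE"
  extras := {"k1": "alpha"}
  signature := null (absent, optional -> null)
  read fails at verified under R1 (no fill)
  => FAILS_AT (verified, R1)
checking off the Event differences that do not matter here:
  enum Role (field severity in record Event): symbol OPEN removed (it was the default; the default is cleared) -> matters for Event compatibility verdicts, not for this value's decode
  added field version to record Event: required int32, tag 24 (in v2 it sits immediately before height) -> matters for Event compatibility verdicts, not for this value's decode

decoded: FAILS_AT (verified, R1)


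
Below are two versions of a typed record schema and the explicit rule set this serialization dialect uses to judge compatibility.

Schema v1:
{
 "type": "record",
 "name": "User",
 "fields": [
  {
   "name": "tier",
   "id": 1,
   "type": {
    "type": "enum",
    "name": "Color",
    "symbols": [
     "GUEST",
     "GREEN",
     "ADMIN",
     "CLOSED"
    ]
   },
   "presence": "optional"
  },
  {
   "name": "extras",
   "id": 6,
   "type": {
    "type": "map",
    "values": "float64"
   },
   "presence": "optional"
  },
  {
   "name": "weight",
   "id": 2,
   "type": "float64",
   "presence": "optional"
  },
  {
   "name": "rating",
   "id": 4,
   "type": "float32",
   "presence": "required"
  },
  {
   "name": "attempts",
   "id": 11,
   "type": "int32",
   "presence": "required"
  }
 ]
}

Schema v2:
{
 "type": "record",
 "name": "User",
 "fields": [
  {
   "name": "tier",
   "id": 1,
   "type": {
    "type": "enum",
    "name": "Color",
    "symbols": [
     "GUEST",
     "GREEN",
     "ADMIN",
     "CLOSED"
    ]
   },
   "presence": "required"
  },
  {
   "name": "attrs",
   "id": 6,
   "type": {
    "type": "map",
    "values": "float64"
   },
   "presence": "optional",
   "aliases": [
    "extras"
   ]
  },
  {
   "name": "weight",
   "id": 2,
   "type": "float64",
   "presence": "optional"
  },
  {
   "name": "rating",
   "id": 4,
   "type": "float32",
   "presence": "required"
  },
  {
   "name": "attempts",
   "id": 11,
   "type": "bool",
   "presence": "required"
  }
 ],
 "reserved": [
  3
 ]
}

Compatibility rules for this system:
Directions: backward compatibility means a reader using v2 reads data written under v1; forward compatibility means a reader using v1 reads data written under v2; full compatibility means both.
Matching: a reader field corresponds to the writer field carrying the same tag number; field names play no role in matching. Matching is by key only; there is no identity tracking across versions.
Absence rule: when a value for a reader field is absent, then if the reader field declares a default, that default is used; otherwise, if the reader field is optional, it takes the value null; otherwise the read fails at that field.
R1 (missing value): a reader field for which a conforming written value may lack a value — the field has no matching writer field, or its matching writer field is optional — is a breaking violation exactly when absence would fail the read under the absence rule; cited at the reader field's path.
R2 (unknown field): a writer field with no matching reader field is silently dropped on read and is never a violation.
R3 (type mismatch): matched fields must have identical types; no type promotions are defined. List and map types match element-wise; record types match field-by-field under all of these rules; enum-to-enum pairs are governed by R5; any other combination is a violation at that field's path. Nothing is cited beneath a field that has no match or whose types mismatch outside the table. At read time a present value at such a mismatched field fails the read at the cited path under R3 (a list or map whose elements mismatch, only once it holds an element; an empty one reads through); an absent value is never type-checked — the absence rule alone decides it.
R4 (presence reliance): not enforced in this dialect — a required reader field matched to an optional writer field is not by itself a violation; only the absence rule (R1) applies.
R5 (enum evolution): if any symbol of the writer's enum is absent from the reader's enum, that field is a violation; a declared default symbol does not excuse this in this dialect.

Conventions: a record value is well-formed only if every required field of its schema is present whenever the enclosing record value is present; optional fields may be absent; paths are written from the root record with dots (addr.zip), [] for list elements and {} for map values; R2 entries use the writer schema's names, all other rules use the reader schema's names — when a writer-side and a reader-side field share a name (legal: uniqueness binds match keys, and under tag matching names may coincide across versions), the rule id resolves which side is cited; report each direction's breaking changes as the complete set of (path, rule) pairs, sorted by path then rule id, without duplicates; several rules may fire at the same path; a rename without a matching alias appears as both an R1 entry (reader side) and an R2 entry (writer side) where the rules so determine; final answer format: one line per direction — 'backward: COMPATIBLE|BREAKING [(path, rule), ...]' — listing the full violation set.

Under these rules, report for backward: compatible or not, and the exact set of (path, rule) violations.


backward: BREAKING [(attempts, R3), (tier, R1)]

each type pair in User: writer, then reader
backward for User (reader v2, writer v1):
  tier: paired with writer tier (Color -> Color; writer optional)
  attrs: paired with writer extras (map<string, float64> -> map<string, float64>; writer optional)
  weight: paired with writer weight (float64 -> float64; writer optional)
  rating: paired with writer rating (float32 -> float32; writer required)
  attempts: paired with writer attempts (int32 -> bool; writer required)
  breaking: (attempts, R3)
  breaking: (tier, R1)
  => 2 violation(s): backward is BREAKING for User
remaining User differences; none change what is asked:
  renamed field extras to attrs in record User (alias extras declared on the renamed field) -> fires no rule on User, leaving the asked answer as it is


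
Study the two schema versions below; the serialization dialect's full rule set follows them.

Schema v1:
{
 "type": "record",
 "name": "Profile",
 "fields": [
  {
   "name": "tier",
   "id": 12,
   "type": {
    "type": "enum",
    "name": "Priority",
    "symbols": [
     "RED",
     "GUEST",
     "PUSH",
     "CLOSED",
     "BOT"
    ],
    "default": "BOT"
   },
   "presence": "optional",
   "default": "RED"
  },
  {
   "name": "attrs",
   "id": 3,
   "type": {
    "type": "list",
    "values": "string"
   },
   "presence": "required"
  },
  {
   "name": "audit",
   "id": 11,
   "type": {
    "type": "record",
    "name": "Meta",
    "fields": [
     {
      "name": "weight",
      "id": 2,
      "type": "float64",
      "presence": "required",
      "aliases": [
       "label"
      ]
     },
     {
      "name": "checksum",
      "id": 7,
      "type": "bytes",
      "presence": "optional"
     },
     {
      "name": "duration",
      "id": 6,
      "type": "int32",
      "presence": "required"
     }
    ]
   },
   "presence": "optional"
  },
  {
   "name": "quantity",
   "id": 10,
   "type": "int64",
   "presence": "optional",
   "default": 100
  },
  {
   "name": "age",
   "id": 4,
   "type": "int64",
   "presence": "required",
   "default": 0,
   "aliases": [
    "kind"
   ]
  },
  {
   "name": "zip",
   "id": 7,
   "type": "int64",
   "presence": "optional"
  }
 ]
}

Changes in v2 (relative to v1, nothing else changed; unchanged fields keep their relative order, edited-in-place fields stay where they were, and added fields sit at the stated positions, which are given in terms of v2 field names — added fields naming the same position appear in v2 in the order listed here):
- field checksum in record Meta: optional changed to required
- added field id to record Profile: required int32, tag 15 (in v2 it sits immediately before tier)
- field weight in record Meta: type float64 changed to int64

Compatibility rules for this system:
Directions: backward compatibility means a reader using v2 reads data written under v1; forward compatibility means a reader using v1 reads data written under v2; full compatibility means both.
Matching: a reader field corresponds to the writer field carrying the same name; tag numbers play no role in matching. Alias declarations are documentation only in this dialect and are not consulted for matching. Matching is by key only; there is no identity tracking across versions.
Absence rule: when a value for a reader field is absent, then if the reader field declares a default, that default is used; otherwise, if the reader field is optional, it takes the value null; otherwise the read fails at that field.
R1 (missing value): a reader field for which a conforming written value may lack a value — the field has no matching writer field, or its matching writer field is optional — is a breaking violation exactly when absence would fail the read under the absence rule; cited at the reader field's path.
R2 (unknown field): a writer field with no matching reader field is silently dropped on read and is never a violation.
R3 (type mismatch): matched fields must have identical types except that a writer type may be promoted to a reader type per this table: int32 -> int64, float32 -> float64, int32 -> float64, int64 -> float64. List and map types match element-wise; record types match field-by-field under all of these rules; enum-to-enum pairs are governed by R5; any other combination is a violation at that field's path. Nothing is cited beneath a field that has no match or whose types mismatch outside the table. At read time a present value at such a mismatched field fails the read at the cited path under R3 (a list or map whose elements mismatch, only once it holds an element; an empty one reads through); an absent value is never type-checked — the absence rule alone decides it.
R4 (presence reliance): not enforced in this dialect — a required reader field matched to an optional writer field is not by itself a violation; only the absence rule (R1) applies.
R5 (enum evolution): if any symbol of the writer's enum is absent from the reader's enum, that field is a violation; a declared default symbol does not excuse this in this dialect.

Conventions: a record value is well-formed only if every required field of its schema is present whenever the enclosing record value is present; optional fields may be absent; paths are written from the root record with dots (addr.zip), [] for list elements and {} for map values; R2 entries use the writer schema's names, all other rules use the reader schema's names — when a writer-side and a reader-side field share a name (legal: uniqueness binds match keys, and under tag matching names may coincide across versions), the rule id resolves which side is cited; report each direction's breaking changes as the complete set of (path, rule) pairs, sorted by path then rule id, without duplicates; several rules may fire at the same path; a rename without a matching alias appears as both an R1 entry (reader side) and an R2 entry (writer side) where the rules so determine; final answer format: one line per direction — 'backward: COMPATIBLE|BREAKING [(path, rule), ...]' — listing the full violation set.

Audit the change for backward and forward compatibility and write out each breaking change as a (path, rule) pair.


arrows below run writer -> reader for Profile
backward for Profile (reader v2, writer v1):
  id has no writer counterpart
  tier: paired with writer tier (Priority -> Priority; writer optional)
  attrs: paired with writer attrs (list<string> -> list<string>; writer required)
  audit: paired with writer audit (Meta -> Meta; writer optional)
  quantity: paired with writer quantity (int64 -> int64; writer optional)
  age: paired with writer age (int64 -> int64; writer required)
  zip: paired with writer zip (int64 -> int64; writer optional)
  audit.weight: paired with writer audit.weight (float64 -> int64; writer required)
  audit.checksum: paired with writer audit.checksum (bytes -> bytes; writer optional)
  audit.duration: paired with writer audit.duration (int32 -> int32; writer required)
  violation R1 at audit.checksum
  violation R3 at audit.weight
  violation R1 at id
  => backward verdict for Profile: BREAKING, 3 violation(s)
forward for Profile (reader v1, writer v2):
  tier: paired with writer tier (Priority -> Priority; writer optional)
  attrs: paired with writer attrs (list<string> -> list<string>; writer required)
  audit: paired with writer audit (Meta -> Meta; writer optional)
  quantity: paired with writer quantity (int64 -> int64; writer optional)
  age: paired with writer age (int64 -> int64; writer required)
  zip: paired with writer zip (int64 -> int64; writer optional)
  writer field id has no reader counterpart
  audit.weight: paired with writer audit.weight (int64 -> float64; writer required)
  audit.checksum: paired with writer audit.checksum (bytes -> bytes; writer required)
  audit.duration: paired with writer audit.duration (int32 -> int32; writer required)
  => forward verdict for Profile: COMPATIBLE, no violations

backward: BREAKING [(audit.checksum, R1), (audit.weight, R3), (id, R1)]; forward: COMPATIBLE []


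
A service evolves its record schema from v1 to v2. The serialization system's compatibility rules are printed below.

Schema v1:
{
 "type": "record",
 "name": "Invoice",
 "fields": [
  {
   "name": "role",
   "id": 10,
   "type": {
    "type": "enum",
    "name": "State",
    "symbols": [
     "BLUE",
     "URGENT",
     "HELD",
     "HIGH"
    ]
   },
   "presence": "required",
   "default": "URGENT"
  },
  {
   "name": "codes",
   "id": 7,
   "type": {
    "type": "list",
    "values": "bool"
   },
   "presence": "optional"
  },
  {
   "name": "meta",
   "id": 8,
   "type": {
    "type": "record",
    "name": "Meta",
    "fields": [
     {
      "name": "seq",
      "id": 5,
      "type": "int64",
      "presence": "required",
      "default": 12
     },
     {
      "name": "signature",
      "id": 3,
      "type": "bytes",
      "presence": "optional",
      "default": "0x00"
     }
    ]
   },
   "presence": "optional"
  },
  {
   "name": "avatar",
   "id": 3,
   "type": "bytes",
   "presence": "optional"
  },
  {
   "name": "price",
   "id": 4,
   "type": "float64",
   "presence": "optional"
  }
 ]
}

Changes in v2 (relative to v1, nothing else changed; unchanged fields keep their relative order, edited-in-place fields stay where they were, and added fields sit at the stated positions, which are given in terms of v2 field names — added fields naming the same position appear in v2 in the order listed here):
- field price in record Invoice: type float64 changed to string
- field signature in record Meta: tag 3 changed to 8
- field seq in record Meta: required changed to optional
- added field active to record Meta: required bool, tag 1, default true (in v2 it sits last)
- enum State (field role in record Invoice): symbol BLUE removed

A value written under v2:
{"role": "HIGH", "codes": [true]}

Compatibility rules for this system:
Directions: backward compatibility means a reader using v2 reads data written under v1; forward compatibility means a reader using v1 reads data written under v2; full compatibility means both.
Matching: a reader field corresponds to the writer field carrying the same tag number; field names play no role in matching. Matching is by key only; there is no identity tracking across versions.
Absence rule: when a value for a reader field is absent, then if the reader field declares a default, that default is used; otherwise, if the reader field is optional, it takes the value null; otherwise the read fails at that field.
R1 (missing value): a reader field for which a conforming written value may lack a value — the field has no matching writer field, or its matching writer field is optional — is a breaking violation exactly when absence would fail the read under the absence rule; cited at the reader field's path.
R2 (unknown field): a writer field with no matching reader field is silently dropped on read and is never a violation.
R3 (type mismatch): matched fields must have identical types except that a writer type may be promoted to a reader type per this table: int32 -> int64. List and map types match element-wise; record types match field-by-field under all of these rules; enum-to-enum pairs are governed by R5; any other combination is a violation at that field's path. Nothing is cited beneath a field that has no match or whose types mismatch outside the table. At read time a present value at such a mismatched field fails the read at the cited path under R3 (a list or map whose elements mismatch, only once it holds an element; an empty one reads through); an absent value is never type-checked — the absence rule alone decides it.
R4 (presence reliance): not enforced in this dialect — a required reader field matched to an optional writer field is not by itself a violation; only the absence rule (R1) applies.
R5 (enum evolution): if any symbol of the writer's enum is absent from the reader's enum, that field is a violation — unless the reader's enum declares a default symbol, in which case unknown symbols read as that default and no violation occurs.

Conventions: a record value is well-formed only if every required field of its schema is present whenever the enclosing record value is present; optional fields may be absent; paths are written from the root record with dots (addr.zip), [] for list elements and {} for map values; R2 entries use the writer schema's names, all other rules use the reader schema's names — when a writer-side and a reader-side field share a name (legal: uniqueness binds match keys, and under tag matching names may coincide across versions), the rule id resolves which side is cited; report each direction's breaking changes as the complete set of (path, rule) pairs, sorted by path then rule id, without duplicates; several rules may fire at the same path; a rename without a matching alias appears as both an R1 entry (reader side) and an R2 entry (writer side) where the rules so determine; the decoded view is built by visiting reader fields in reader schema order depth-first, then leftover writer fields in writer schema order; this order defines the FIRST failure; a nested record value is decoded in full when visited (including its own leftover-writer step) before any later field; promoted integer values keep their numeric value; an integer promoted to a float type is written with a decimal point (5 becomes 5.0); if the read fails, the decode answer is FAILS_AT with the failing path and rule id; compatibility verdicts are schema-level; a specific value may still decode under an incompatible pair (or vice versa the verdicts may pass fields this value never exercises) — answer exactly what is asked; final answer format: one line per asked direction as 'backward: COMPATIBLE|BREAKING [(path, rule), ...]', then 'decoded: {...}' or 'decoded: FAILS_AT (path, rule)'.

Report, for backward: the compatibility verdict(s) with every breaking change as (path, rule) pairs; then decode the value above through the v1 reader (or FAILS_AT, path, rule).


arrows below run writer -> reader for Invoice
backward pass over Invoice, reader schema v2, writer schema v1:
  role: State -> State, writer required; from role
  codes: list<bool> -> list<bool>, writer optional; from codes
  meta: Meta -> Meta, writer optional; from meta
  avatar: bytes -> bytes, writer optional; from avatar
  price: float64 -> string, writer optional; from price
  meta.seq: int64 -> int64, writer required; from meta.seq
  meta.signature: no writer match
  meta.active: no writer match
  leftover writer field: meta.signature
  rule R3 violated at price
  rule R5 violated at role
  => 2 violation(s): backward is BREAKING for Invoice
decode walk for Invoice under reader schema v1:
  role := "HIGH"
  codes := [true]
  meta := null (missing; optional => null)
  avatar := null (missing; optional => null)
  price := null (missing; optional => null)
  => decoded: {"role": "HIGH", "codes": [true], "meta": null, "avatar": null, "price": null}
checking off the Invoice differences that do not matter here:
  field signature in record Meta: tag 3 changed to 8 -> triggers nothing under Invoice's printed rules — same verdict
  field seq in record Meta: required changed to optional -> triggers nothing under Invoice's printed rules — same verdict
  added field active to record Meta: required bool, tag 1, default true (in v2 it sits last) -> triggers nothing under Invoice's printed rules — same verdict

backward: BREAKING [(price, R3), (role, R5)]; decoded: {"role": "HIGH", "codes": [true], "meta": null, "avatar": null, "price": null}
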